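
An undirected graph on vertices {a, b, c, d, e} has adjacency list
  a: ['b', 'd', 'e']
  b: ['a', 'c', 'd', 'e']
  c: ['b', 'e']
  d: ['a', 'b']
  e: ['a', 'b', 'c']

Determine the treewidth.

A width-2 tree decomposition is:
Bags: B1 = {b, c, e}  B2 = {a, b, e}  B3 = {a, b, d}
Tree: B1–B2, B2–B3
The largest bag has 3 vertices, giving width 2; this decomposition certifies tw(G) ≤ 2. On the other hand G contains the 3-clique {a, b, d}. A clique must lie in a single bag of any decomposition, so no decomposition can have width below 2. Combining the bounds, tw(G) = 2.

2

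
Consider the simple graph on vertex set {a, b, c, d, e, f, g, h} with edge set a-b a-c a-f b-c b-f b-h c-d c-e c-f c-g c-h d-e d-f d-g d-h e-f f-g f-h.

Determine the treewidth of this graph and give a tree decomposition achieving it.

Treewidth 3.
One such decomposition:
Bags: B1 = {c, d, f, g}  B2 = {c, d, f, h}  B3 = {b, c, f, h}  B4 = {c, d, e, f}  B5 = {a, b, c, f}
Tree: B1–B2, B2–B3, B1–B4, B3–B5

The largest bag has 4 vertices, giving width 3; this decomposition certifies tw(G) ≤ 3. On the other hand G contains the 4-clique {c, d, f, g}. A clique must lie in a single bag of any decomposition, so no decomposition can have width below 3. Hence tw(G) = 3 exactly.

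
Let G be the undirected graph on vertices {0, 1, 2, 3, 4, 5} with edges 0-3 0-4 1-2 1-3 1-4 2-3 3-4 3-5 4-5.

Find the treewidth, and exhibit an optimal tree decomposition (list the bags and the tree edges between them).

Every bag has size at most 3, so the width is 3 − 1 = 2 and tw(G) ≤ 2. On the other hand G contains the 3-clique {1, 2, 3}. A clique must lie in a single bag of any decomposition, so no decomposition can have width below 2. Therefore the treewidth is 2.

Treewidth 2.
One optimal decomposition is:
Bags: B1 = {1, 2, 3}  B2 = {1, 3, 4}  B3 = {0, 3, 4}  B4 = {3, 4, 5}
Tree: B1–B2, B2–B3, B2–B4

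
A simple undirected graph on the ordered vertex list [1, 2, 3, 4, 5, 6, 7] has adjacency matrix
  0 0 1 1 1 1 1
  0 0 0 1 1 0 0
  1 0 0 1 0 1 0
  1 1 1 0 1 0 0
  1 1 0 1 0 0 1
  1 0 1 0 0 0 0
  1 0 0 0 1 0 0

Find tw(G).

A width-2 tree decomposition is:
Bags: B1 = {1, 3, 4}  B2 = {1, 4, 5}  B3 = {1, 5, 7}  B4 = {2, 4, 5}  B5 = {1, 3, 6}
Tree: B1–B2, B2–B3, B2–B4, B1–B5
The largest bag has 3 vertices, giving width 2; this decomposition certifies tw(G) ≤ 2. On the other hand G contains the 3-clique {1, 3, 4}. A clique must lie in a single bag of any decomposition, so no decomposition can have width below 2. Hence tw(G) = 2 exactly.

2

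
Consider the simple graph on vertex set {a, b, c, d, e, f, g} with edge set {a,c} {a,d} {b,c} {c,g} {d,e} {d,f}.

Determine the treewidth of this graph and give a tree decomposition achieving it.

Treewidth 1.
One optimal decomposition is:
Bags: B1 = {d, f}  B2 = {d, e}  B3 = {a, d}  B4 = {a, c}  B5 = {b, c}  B6 = {c, g}
Tree: B1–B2, B1–B3, B3–B4, B4–B5, B4–B6

The largest bag has 2 vertices, giving width 1; this decomposition certifies tw(G) ≤ 1. Any graph with an edge has treewidth ≥ 1, and G has the edge d–f. Combining the bounds, tw(G) = 1.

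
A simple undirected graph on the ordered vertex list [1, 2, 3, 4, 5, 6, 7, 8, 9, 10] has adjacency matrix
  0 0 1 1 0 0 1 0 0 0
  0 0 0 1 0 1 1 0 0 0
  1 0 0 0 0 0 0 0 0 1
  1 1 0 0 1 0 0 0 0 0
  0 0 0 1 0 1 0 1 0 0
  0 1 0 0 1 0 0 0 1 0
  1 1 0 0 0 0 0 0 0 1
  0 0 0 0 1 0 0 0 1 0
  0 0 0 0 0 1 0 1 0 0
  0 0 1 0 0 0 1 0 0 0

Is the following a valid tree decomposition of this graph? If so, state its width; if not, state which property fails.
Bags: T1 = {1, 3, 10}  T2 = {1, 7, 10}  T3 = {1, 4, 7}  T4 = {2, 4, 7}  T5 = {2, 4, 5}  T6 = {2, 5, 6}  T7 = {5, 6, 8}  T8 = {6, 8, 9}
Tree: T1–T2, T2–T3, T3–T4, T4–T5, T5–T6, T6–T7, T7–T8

Yes; width 2.

Vertex coverage: the bags together contain {1, 2, 3, 4, 5, 6, 7, 8, 9, 10}, the full vertex set. Edge coverage: each edge of G has both endpoints in at least one bag. Running intersection: for every vertex, the bags containing it form a connected subtree. All three properties hold, so this is a valid tree decomposition of width max|bag| − 1 = 2, and hence tw(G) ≤ 2.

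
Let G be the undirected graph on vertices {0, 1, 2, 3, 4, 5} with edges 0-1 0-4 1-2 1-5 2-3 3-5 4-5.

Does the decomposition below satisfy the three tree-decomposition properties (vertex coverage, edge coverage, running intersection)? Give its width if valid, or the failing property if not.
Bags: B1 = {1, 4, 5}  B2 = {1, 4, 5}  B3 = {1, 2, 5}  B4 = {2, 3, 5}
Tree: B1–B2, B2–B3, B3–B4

No — vertex 0 appears in no bag.

A tree decomposition must satisfy three properties: every vertex lies in some bag; for every edge, both endpoints lie together in some bag; and for every vertex, the bags containing it form a connected subtree. Here vertex 0 appears in no bag, so the decomposition is invalid.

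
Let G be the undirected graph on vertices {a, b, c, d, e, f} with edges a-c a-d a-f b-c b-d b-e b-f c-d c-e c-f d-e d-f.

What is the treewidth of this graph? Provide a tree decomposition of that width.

Each bag holds 4 vertices, so the decomposition has width 3, which upper-bounds the treewidth. Conversely, {b, c, d, e} is a clique of size 4, and the vertices of any clique must share a bag in every tree decomposition; so some bag has ≥ 4 vertices and tw(G) ≥ 3. Combining the bounds, tw(G) = 3.

Treewidth 3.
One such decomposition:
Bags: B1 = {b, c, d, f}  B2 = {b, c, d, e}  B3 = {a, c, d, f}
Tree: B1–B2, B1–B3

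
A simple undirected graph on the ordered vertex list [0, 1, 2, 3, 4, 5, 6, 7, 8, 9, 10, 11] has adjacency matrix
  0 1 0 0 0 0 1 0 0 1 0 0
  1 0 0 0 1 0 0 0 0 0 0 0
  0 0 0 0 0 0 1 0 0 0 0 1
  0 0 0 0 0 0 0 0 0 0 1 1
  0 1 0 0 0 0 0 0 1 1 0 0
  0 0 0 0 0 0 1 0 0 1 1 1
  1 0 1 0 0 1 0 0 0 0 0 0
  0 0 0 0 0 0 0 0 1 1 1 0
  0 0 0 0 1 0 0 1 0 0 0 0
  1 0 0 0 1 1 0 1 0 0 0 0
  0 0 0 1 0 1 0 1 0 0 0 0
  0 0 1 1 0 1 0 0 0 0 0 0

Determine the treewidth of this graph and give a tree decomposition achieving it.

Treewidth 3.
Bags: B1 = {2, 3, 6, 11}  B2 = {3, 5, 6, 11}  B3 = {3, 5, 6, 10}  B4 = {0, 5, 6, 10}  B5 = {0, 5, 9, 10}  B6 = {0, 7, 9, 10}  B7 = {0, 1, 7, 9}  B8 = {1, 4, 7, 9}  B9 = {1, 4, 7, 8}
Tree: B1–B2, B2–B3, B3–B4, B4–B5, B5–B6, B6–B7, B7–B8, B8–B9

Every bag has size at most 4, so the width is 4 − 1 = 3 and tw(G) ≤ 3. For the lower bound: the 4 vertex sets {2,3,11}, {6}, {5}, {0,7,9,10} are disjoint, each induces a connected subgraph, and every pair is joined by at least one edge of G. Contracting each set to a single vertex therefore yields K_{4} as a minor, and since treewidth is minor-monotone, tw(G) ≥ tw(K_{4}) = 3. The upper and lower bounds meet at 3, so that is the treewidth.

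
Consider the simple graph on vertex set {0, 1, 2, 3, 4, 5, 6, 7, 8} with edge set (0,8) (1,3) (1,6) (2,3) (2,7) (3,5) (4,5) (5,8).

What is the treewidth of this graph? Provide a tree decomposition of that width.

Treewidth 1.
Bags: B1 = {1, 3}  B2 = {3, 5}  B3 = {2, 3}  B4 = {4, 5}  B5 = {5, 8}  B6 = {2, 7}  B7 = {0, 8}  B8 = {1, 6}
Tree: B1–B2, B1–B3, B2–B4, B2–B5, B3–B6, B5–B7, B1–B8

Each bag holds 2 vertices, so the decomposition has width 1, which upper-bounds the treewidth. G has an edge, so its treewidth is at least 1. The upper and lower bounds meet at 1, so that is the treewidth.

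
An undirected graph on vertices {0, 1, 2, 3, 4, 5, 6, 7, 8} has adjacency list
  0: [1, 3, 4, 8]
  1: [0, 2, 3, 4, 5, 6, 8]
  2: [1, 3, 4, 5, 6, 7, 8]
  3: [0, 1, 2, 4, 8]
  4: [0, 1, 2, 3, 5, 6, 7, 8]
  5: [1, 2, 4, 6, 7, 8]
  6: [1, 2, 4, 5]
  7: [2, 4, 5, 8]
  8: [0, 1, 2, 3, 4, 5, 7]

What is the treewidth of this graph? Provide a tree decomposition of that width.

Treewidth 4.
Bags: B1 = {1, 2, 4, 5, 8}  B2 = {1, 2, 4, 5, 6}  B3 = {1, 2, 3, 4, 8}  B4 = {2, 4, 5, 7, 8}  B5 = {0, 1, 3, 4, 8}
Tree: B1–B2, B1–B3, B1–B4, B3–B5

Each bag holds 5 vertices, so the decomposition has width 4, which upper-bounds the treewidth. Conversely, {0, 1, 3, 4, 8} is a clique of size 5, and the vertices of any clique must share a bag in every tree decomposition; so some bag has ≥ 5 vertices and tw(G) ≥ 4. Hence tw(G) = 4 exactly.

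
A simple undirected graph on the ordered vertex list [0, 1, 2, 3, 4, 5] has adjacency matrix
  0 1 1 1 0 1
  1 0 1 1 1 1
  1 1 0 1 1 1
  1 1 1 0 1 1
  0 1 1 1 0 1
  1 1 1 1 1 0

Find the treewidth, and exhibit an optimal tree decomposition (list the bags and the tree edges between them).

Treewidth 4.
One such decomposition:
Bags: B1 = {0, 1, 2, 3, 5}  B2 = {1, 2, 3, 4, 5}
Tree: B1–B2

Every bag has size at most 5, so the width is 5 − 1 = 4 and tw(G) ≤ 4. Conversely, {0, 1, 2, 3, 5} is a clique of size 5, and the vertices of any clique must share a bag in every tree decomposition; so some bag has ≥ 5 vertices and tw(G) ≥ 4. Combining the bounds, tw(G) = 4.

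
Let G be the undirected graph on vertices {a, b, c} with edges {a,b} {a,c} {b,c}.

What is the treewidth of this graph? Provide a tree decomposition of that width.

Treewidth 2.
One such decomposition:
Bags: B1 = {a, b, c}
Tree: (single bag)

A single bag containing all 3 vertices is trivially a valid decomposition of width 2. Conversely, {a, b, c} is a clique of size 3, and the vertices of any clique must share a bag in every tree decomposition; so some bag has ≥ 3 vertices and tw(G) ≥ 2. Therefore the treewidth is 2.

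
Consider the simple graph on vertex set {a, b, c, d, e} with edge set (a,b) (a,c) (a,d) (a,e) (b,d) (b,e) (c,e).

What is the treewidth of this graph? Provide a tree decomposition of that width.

Treewidth 2.
One optimal decomposition is:
Bags: B1 = {a, b, e}  B2 = {a, b, d}  B3 = {a, c, e}
Tree: B1–B2, B1–B3

Every bag has size at most 3, so the width is 3 − 1 = 2 and tw(G) ≤ 2. On the other hand G contains the 3-clique {a, b, d}. A clique must lie in a single bag of any decomposition, so no decomposition can have width below 2. Therefore the treewidth is 2.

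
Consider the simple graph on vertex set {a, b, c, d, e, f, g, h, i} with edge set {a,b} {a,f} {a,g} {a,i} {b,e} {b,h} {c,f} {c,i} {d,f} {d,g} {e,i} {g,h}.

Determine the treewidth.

3

A width-3 tree decomposition is:
Bags: B1 = {c, d, f, i}  B2 = {a, d, f, i}  B3 = {a, d, g, i}  B4 = {a, e, g, i}  B5 = {a, b, e, g}  B6 = {b, e, g, h}
Tree: B1–B2, B2–B3, B3–B4, B4–B5, B5–B6
The largest bag has 4 vertices, giving width 3; this decomposition certifies tw(G) ≤ 3. For the lower bound: the 4 vertex sets {c,d,f}, {i}, {a}, {b,e,g,h} are disjoint, each induces a connected subgraph, and every pair is joined by at least one edge of G. Contracting each set to a single vertex therefore yields K_{4} as a minor, and since treewidth is minor-monotone, tw(G) ≥ tw(K_{4}) = 3. Therefore the treewidth is 3.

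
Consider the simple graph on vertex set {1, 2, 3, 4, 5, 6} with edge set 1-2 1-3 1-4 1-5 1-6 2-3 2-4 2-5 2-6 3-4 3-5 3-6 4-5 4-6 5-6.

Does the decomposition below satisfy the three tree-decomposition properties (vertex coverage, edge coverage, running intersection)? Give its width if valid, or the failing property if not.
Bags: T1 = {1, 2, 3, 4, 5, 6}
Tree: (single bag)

Yes; width 5.

Vertex coverage: the bags together contain {1, 2, 3, 4, 5, 6}, the full vertex set. Edge coverage: each edge of G has both endpoints in at least one bag. Running intersection: for every vertex, the bags containing it form a connected subtree. All three properties hold, so this is a valid tree decomposition of width max|bag| − 1 = 5, and hence tw(G) ≤ 5.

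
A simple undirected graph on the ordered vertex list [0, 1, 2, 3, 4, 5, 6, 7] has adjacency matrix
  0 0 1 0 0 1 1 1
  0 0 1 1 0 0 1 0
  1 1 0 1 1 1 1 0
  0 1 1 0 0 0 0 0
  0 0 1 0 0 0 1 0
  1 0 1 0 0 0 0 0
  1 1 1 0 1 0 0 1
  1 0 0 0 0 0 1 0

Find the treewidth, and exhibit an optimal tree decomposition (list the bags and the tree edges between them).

Treewidth 2.
Bags: B1 = {1, 2, 6}  B2 = {0, 2, 6}  B3 = {0, 2, 5}  B4 = {1, 2, 3}  B5 = {2, 4, 6}  B6 = {0, 6, 7}
Tree: B1–B2, B2–B3, B1–B4, B1–B5, B2–B6

Every bag has size at most 3, so the width is 3 − 1 = 2 and tw(G) ≤ 2. On the other hand G contains the 3-clique {1, 2, 3}. A clique must lie in a single bag of any decomposition, so no decomposition can have width below 2. Therefore the treewidth is 2.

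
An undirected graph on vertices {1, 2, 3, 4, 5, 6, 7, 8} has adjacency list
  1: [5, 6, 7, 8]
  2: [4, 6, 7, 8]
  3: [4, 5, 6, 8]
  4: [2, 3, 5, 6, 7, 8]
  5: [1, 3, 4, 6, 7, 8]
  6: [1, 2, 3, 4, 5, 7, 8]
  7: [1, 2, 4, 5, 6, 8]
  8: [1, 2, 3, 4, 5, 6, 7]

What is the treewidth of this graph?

4

A width-4 tree decomposition is:
Bags: B1 = {1, 5, 6, 7, 8}  B2 = {4, 5, 6, 7, 8}  B3 = {2, 4, 6, 7, 8}  B4 = {3, 4, 5, 6, 8}
Tree: B1–B2, B2–B3, B2–B4
Each bag holds 5 vertices, so the decomposition has width 4, which upper-bounds the treewidth. On the other hand G contains the 5-clique {1, 5, 6, 7, 8}. A clique must lie in a single bag of any decomposition, so no decomposition can have width below 4. Hence tw(G) = 4 exactly.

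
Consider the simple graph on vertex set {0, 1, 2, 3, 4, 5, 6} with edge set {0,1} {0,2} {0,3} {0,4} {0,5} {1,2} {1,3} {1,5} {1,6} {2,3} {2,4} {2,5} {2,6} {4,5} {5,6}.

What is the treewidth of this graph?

3

A width-3 tree decomposition is:
Bags: B1 = {0, 2, 4, 5}  B2 = {0, 1, 2, 5}  B3 = {0, 1, 2, 3}  B4 = {1, 2, 5, 6}
Tree: B1–B2, B2–B3, B2–B4
The largest bag has 4 vertices, giving width 3; this decomposition certifies tw(G) ≤ 3. Conversely, {0, 1, 2, 3} is a clique of size 4, and the vertices of any clique must share a bag in every tree decomposition; so some bag has ≥ 4 vertices and tw(G) ≥ 3. Therefore the treewidth is 3.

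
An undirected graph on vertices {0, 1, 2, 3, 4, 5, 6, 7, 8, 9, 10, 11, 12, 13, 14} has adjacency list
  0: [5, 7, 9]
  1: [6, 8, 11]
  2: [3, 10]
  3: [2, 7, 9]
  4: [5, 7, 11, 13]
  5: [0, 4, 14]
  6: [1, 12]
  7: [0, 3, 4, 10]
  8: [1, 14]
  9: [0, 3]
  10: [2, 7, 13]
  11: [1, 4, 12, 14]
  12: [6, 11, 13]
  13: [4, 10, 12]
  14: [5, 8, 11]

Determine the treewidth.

3

A width-3 tree decomposition is:
Bags: B1 = {1, 6, 8, 14}  B2 = {1, 6, 11, 14}  B3 = {6, 11, 12, 14}  B4 = {5, 11, 12, 14}  B5 = {4, 5, 11, 12}  B6 = {4, 5, 12, 13}  B7 = {0, 4, 5, 13}  B8 = {0, 4, 7, 13}  B9 = {0, 7, 10, 13}  B10 = {0, 7, 9, 10}  B11 = {3, 7, 9, 10}  B12 = {2, 3, 9, 10}
Tree: B1–B2, B2–B3, B3–B4, B4–B5, B5–B6, B6–B7, B7–B8, B8–B9, B9–B10, B10–B11, B11–B12
Each bag holds 4 vertices, so the decomposition has width 3, which upper-bounds the treewidth. For the lower bound: the 4 vertex sets {1,6,8}, {14}, {11}, {4,5,12,13} are disjoint, each induces a connected subgraph, and every pair is joined by at least one edge of G. Contracting each set to a single vertex therefore yields K_{4} as a minor, and since treewidth is minor-monotone, tw(G) ≥ tw(K_{4}) = 3. The upper and lower bounds meet at 3, so that is the treewidth.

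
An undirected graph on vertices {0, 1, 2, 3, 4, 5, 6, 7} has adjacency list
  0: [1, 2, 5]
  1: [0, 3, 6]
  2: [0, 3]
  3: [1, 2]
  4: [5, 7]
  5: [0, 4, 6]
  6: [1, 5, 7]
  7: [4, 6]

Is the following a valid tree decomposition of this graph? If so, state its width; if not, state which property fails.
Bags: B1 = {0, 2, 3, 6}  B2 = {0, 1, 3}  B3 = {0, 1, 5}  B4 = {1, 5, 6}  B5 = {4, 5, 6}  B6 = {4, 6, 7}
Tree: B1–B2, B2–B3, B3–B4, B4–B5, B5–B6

No — bags containing vertex 6 are not connected in the tree.

A tree decomposition must satisfy three properties: every vertex lies in some bag; for every edge, both endpoints lie together in some bag; and for every vertex, the bags containing it form a connected subtree. Here bags containing vertex 6 are not connected in the tree, so the decomposition is invalid.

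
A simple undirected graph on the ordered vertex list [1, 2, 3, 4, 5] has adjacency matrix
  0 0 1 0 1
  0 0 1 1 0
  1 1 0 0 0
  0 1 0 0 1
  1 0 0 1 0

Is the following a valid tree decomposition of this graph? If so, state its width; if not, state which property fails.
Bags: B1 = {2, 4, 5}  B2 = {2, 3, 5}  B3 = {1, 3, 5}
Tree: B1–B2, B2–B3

Yes; width 2.

Vertex coverage: the bags together contain {1, 2, 3, 4, 5}, the full vertex set. Edge coverage: each edge of G has both endpoints in at least one bag. Running intersection: for every vertex, the bags containing it form a connected subtree. All three properties hold, so this is a valid tree decomposition of width max|bag| − 1 = 2, and hence tw(G) ≤ 2.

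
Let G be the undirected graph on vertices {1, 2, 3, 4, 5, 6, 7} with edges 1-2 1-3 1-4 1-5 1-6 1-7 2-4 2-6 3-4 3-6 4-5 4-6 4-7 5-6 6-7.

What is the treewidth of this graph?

A width-3 tree decomposition is:
Bags: B1 = {1, 4, 5, 6}  B2 = {1, 2, 4, 6}  B3 = {1, 4, 6, 7}  B4 = {1, 3, 4, 6}
Tree: B1–B2, B1–B3, B1–B4
The largest bag has 4 vertices, giving width 3; this decomposition certifies tw(G) ≤ 3. Conversely, {1, 2, 4, 6} is a clique of size 4, and the vertices of any clique must share a bag in every tree decomposition; so some bag has ≥ 4 vertices and tw(G) ≥ 3. Hence tw(G) = 3 exactly.

3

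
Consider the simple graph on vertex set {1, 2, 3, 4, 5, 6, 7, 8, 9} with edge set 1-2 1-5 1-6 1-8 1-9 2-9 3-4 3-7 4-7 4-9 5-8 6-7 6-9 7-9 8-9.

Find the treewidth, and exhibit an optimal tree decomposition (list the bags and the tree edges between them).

Each bag holds 3 vertices, so the decomposition has width 2, which upper-bounds the treewidth. Conversely, {1, 8, 9} is a clique of size 3, and the vertices of any clique must share a bag in every tree decomposition; so some bag has ≥ 3 vertices and tw(G) ≥ 2. Therefore the treewidth is 2.

Treewidth 2.
Bags: B1 = {1, 6, 9}  B2 = {1, 8, 9}  B3 = {6, 7, 9}  B4 = {4, 7, 9}  B5 = {1, 2, 9}  B6 = {3, 4, 7}  B7 = {1, 5, 8}
Tree: B1–B2, B1–B3, B3–B4, B2–B5, B4–B6, B2–B7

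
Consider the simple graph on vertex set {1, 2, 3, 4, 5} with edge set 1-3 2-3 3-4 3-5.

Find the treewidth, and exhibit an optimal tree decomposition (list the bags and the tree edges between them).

The largest bag has 2 vertices, giving width 1; this decomposition certifies tw(G) ≤ 1. Since G has at least one edge (e.g. 3–5), it is not an edgeless graph, so tw(G) ≥ 1. Hence tw(G) = 1 exactly.

Treewidth 1.
One optimal decomposition is:
Bags: B1 = {3, 5}  B2 = {1, 3}  B3 = {3, 4}  B4 = {2, 3}
Tree: B1–B2, B1–B3, B1–B4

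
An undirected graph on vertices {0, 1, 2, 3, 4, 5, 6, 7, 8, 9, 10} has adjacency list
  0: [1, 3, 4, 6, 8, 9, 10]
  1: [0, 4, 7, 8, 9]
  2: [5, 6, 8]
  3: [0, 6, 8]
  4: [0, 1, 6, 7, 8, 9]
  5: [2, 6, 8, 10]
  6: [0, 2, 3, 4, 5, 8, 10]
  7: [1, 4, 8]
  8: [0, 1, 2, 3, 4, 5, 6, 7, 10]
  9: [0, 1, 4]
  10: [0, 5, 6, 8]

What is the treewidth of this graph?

A width-3 tree decomposition is:
Bags: B1 = {0, 6, 8, 10}  B2 = {0, 4, 6, 8}  B3 = {0, 3, 6, 8}  B4 = {5, 6, 8, 10}  B5 = {0, 1, 4, 8}  B6 = {2, 5, 6, 8}  B7 = {1, 4, 7, 8}  B8 = {0, 1, 4, 9}
Tree: B1–B2, B1–B3, B1–B4, B2–B5, B4–B6, B5–B7, B5–B8
Every bag has size at most 4, so the width is 4 − 1 = 3 and tw(G) ≤ 3. On the other hand G contains the 4-clique {0, 1, 4, 8}. A clique must lie in a single bag of any decomposition, so no decomposition can have width below 3. The upper and lower bounds meet at 3, so that is the treewidth.

3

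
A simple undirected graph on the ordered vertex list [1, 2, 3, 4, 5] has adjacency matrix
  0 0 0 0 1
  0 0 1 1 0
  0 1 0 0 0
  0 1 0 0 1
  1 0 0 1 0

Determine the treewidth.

A width-1 tree decomposition is:
Bags: B1 = {2, 3}  B2 = {2, 4}  B3 = {4, 5}  B4 = {1, 5}
Tree: B1–B2, B2–B3, B3–B4
The largest bag has 2 vertices, giving width 1; this decomposition certifies tw(G) ≤ 1. Since G has at least one edge (e.g. 3–2), it is not an edgeless graph, so tw(G) ≥ 1. The upper and lower bounds meet at 1, so that is the treewidth.

1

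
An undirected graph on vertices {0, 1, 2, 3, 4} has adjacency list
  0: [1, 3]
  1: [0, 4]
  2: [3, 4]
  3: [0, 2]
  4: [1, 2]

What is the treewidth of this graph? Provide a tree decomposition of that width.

Each bag holds 3 vertices, so the decomposition has width 2, which upper-bounds the treewidth. Since 2–4–1–0–3–2 is a cycle in G, G is not acyclic. Forests are exactly the graphs of treewidth ≤ 1, so tw(G) ≥ 2. Hence tw(G) = 2 exactly.

Treewidth 2.
Bags: B1 = {1, 2, 4}  B2 = {0, 1, 2}  B3 = {0, 2, 3}
Tree: B1–B2, B2–B3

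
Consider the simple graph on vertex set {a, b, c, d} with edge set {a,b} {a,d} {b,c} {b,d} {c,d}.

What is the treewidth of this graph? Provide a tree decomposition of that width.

Every bag has size at most 3, so the width is 3 − 1 = 2 and tw(G) ≤ 2. Conversely, {b, c, d} is a clique of size 3, and the vertices of any clique must share a bag in every tree decomposition; so some bag has ≥ 3 vertices and tw(G) ≥ 2. Therefore the treewidth is 2.

Treewidth 2.
Bags: B1 = {a, b, d}  B2 = {b, c, d}
Tree: B1–B2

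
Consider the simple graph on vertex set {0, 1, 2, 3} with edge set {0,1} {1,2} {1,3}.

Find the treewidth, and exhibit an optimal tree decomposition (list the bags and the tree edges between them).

The largest bag has 2 vertices, giving width 1; this decomposition certifies tw(G) ≤ 1. Any graph with an edge has treewidth ≥ 1, and G has the edge 1–3. Combining the bounds, tw(G) = 1.

Treewidth 1.
One such decomposition:
Bags: B1 = {1, 3}  B2 = {1, 2}  B3 = {0, 1}
Tree: B1–B2, B1–B3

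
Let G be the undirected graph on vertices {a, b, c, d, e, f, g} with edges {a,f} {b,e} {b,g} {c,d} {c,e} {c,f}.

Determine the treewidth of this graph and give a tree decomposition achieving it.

Treewidth 1.
One optimal decomposition is:
Bags: B1 = {c, d}  B2 = {c, f}  B3 = {c, e}  B4 = {b, e}  B5 = {b, g}  B6 = {a, f}
Tree: B1–B2, B2–B3, B3–B4, B4–B5, B2–B6

Each bag holds 2 vertices, so the decomposition has width 1, which upper-bounds the treewidth. Any graph with an edge has treewidth ≥ 1, and G has the edge d–c. Combining the bounds, tw(G) = 1.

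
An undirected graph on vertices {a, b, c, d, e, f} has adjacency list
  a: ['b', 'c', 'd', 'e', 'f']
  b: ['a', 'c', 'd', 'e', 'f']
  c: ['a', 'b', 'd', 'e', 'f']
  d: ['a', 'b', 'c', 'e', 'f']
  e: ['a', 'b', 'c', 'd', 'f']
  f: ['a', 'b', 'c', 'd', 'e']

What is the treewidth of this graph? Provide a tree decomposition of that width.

With just one bag of size 6, the width is 6 − 1 = 5, so tw(G) ≤ 5. Conversely, {a, b, c, d, e, f} is a clique of size 6, and the vertices of any clique must share a bag in every tree decomposition; so some bag has ≥ 6 vertices and tw(G) ≥ 5. The upper and lower bounds meet at 5, so that is the treewidth.

Treewidth 5.
One such decomposition:
Bags: B1 = {a, b, c, d, e, f}
Tree: (single bag)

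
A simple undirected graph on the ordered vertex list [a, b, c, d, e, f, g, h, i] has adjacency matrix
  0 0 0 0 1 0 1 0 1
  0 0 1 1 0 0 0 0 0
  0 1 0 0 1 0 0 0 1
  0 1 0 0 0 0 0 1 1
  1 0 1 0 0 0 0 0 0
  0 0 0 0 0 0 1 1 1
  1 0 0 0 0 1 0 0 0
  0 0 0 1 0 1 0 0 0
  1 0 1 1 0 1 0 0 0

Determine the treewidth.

3

A width-3 tree decomposition is:
Bags: B1 = {b, c, d, e}  B2 = {c, d, e, i}  B3 = {a, d, e, i}  B4 = {a, d, h, i}  B5 = {a, f, h, i}  B6 = {a, f, g, h}
Tree: B1–B2, B2–B3, B3–B4, B4–B5, B5–B6
Every bag has size at most 4, so the width is 4 − 1 = 3 and tw(G) ≤ 3. For the lower bound: the 4 vertex sets {b,c,e}, {d}, {i}, {a,f,g,h} are disjoint, each induces a connected subgraph, and every pair is joined by at least one edge of G. Contracting each set to a single vertex therefore yields K_{4} as a minor, and since treewidth is minor-monotone, tw(G) ≥ tw(K_{4}) = 3. Hence tw(G) = 3 exactly.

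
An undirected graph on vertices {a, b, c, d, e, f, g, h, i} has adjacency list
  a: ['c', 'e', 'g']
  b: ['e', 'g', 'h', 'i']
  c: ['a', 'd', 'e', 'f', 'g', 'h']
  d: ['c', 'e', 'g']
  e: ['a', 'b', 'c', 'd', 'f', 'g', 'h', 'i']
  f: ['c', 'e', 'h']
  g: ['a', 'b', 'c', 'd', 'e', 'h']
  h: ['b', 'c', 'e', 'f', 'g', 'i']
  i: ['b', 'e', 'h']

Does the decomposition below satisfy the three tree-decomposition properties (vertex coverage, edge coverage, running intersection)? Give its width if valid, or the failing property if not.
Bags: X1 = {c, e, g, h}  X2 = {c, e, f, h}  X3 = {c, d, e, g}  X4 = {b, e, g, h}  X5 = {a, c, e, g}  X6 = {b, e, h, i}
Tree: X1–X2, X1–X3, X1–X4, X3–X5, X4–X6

Yes; width 3.

Every vertex of G appears in some bag (union = {a, b, c, d, e, f, g, h, i}); every edge is covered by a bag; and for each vertex v the set of bags containing v is connected in the bag tree. The decomposition is therefore valid. The largest bag has 4 vertices, so the width is 3.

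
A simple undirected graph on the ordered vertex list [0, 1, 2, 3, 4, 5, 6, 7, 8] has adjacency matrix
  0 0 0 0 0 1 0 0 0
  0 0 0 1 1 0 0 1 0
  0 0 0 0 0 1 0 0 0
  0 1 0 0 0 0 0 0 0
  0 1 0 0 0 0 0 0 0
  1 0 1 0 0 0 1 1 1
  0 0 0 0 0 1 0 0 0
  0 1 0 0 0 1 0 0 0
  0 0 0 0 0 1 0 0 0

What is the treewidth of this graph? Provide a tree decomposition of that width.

Each bag holds 2 vertices, so the decomposition has width 1, which upper-bounds the treewidth. G has an edge, so its treewidth is at least 1. Therefore the treewidth is 1.

Treewidth 1.
Bags: B1 = {1, 7}  B2 = {5, 7}  B3 = {5, 6}  B4 = {0, 5}  B5 = {1, 3}  B6 = {2, 5}  B7 = {5, 8}  B8 = {1, 4}
Tree: B1–B2, B2–B3, B2–B4, B1–B5, B4–B6, B6–B7, B1–B8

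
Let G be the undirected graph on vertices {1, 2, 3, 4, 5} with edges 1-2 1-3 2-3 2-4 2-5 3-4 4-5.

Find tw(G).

2

A width-2 tree decomposition is:
Bags: B1 = {2, 3, 4}  B2 = {2, 4, 5}  B3 = {1, 2, 3}
Tree: B1–B2, B1–B3
Every bag has size at most 3, so the width is 3 − 1 = 2 and tw(G) ≤ 2. For the lower bound, the 3 vertices {1, 2, 3} are pairwise adjacent, and any tree decomposition puts a clique entirely inside one bag — forcing width ≥ 2. The upper and lower bounds meet at 2, so that is the treewidth.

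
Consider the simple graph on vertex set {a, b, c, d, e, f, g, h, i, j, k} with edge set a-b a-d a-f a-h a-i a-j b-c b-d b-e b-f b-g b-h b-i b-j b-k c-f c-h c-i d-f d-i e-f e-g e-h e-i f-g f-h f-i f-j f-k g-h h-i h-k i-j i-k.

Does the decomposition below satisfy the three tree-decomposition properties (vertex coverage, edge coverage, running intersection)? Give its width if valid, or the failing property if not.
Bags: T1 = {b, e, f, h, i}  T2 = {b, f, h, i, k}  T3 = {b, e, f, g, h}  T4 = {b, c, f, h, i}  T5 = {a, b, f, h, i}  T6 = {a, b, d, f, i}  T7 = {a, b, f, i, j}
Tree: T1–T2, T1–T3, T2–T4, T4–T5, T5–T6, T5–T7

Vertex coverage: the bags together contain {a, b, c, d, e, f, g, h, i, j, k}, the full vertex set. Edge coverage: each edge of G has both endpoints in at least one bag. Running intersection: for every vertex, the bags containing it form a connected subtree. All three properties hold, so this is a valid tree decomposition of width max|bag| − 1 = 4, and hence tw(G) ≤ 4.

Yes; width 4.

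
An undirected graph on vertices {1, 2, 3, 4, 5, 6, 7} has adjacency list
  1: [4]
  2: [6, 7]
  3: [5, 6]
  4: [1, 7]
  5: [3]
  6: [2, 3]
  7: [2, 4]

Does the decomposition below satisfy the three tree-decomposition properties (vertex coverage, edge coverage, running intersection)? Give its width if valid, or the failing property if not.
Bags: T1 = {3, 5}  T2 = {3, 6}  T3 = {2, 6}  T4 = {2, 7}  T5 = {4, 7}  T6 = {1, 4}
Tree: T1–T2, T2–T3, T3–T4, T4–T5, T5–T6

Yes; width 1.

Vertex coverage: the bags together contain {1, 2, 3, 4, 5, 6, 7}, the full vertex set. Edge coverage: each edge of G has both endpoints in at least one bag. Running intersection: for every vertex, the bags containing it form a connected subtree. All three properties hold, so this is a valid tree decomposition of width max|bag| − 1 = 1, and hence tw(G) ≤ 1.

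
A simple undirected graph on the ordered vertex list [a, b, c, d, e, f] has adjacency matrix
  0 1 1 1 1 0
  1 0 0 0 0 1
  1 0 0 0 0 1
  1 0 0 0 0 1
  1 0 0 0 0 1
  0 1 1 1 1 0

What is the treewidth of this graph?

A width-2 tree decomposition is:
Bags: B1 = {a, d, f}  B2 = {a, b, f}  B3 = {a, e, f}  B4 = {a, c, f}
Tree: B1–B2, B2–B3, B3–B4
Each bag holds 3 vertices, so the decomposition has width 2, which upper-bounds the treewidth. Since a–d–f–b–a is a cycle in G, G is not acyclic. Forests are exactly the graphs of treewidth ≤ 1, so tw(G) ≥ 2. The upper and lower bounds meet at 2, so that is the treewidth.

2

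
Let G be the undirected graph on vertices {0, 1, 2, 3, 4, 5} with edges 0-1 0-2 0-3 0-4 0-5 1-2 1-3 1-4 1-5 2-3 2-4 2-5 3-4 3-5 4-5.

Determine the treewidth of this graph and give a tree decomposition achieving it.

Treewidth 5.
One optimal decomposition is:
Bags: B1 = {0, 1, 2, 3, 4, 5}
Tree: (single bag)

A single bag containing all 6 vertices is trivially a valid decomposition of width 5. Conversely, {0, 1, 2, 3, 4, 5} is a clique of size 6, and the vertices of any clique must share a bag in every tree decomposition; so some bag has ≥ 6 vertices and tw(G) ≥ 5. Combining the bounds, tw(G) = 5.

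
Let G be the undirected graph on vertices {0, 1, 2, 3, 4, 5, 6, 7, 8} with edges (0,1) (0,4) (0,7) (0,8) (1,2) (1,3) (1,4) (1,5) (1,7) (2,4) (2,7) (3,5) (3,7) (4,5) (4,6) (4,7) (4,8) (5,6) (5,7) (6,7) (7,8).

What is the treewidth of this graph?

3

A width-3 tree decomposition is:
Bags: B1 = {1, 4, 5, 7}  B2 = {0, 1, 4, 7}  B3 = {1, 2, 4, 7}  B4 = {4, 5, 6, 7}  B5 = {1, 3, 5, 7}  B6 = {0, 4, 7, 8}
Tree: B1–B2, B1–B3, B1–B4, B1–B5, B2–B6
Each bag holds 4 vertices, so the decomposition has width 3, which upper-bounds the treewidth. On the other hand G contains the 4-clique {1, 3, 5, 7}. A clique must lie in a single bag of any decomposition, so no decomposition can have width below 3. Hence tw(G) = 3 exactly.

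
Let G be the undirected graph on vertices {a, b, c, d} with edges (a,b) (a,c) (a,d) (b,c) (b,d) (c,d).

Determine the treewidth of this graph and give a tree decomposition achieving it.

A single bag containing all 4 vertices is trivially a valid decomposition of width 3. On the other hand G contains the 4-clique {a, b, c, d}. A clique must lie in a single bag of any decomposition, so no decomposition can have width below 3. Therefore the treewidth is 3.

Treewidth 3.
One such decomposition:
Bags: B1 = {a, b, c, d}
Tree: (single bag)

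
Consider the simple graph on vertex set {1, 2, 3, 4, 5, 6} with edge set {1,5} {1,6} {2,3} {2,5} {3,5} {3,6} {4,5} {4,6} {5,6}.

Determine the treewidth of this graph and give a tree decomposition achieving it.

The largest bag has 3 vertices, giving width 2; this decomposition certifies tw(G) ≤ 2. On the other hand G contains the 3-clique {2, 3, 5}. A clique must lie in a single bag of any decomposition, so no decomposition can have width below 2. Therefore the treewidth is 2.

Treewidth 2.
One such decomposition:
Bags: B1 = {3, 5, 6}  B2 = {4, 5, 6}  B3 = {2, 3, 5}  B4 = {1, 5, 6}
Tree: B1–B2, B1–B3, B2–B4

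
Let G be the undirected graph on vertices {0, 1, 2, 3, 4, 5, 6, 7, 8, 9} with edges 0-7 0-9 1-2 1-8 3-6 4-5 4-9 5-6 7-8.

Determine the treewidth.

1

A width-1 tree decomposition is:
Bags: B1 = {3, 6}  B2 = {5, 6}  B3 = {4, 5}  B4 = {4, 9}  B5 = {0, 9}  B6 = {0, 7}  B7 = {7, 8}  B8 = {1, 8}  B9 = {1, 2}
Tree: B1–B2, B2–B3, B3–B4, B4–B5, B5–B6, B6–B7, B7–B8, B8–B9
Every bag has size at most 2, so the width is 2 − 1 = 1 and tw(G) ≤ 1. G has an edge, so its treewidth is at least 1. Hence tw(G) = 1 exactly.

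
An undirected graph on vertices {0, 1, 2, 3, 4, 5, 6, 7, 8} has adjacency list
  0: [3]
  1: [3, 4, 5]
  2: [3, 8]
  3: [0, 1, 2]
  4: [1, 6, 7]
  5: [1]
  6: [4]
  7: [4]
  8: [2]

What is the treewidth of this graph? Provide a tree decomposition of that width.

Every bag has size at most 2, so the width is 2 − 1 = 1 and tw(G) ≤ 1. Any graph with an edge has treewidth ≥ 1, and G has the edge 1–5. The upper and lower bounds meet at 1, so that is the treewidth.

Treewidth 1.
One optimal decomposition is:
Bags: B1 = {1, 5}  B2 = {1, 3}  B3 = {2, 3}  B4 = {1, 4}  B5 = {4, 6}  B6 = {4, 7}  B7 = {0, 3}  B8 = {2, 8}
Tree: B1–B2, B2–B3, B2–B4, B4–B5, B5–B6, B3–B7, B3–B8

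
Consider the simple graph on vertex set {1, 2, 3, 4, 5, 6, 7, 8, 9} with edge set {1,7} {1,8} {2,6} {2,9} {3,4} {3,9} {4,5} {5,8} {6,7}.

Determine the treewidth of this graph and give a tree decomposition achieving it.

Each bag holds 3 vertices, so the decomposition has width 2, which upper-bounds the treewidth. For the lower bound, G contains the cycle 3–9–2–6–7–1–8–5–4–3, so G is not a forest; only forests have treewidth ≤ 1, hence tw(G) ≥ 2. Hence tw(G) = 2 exactly.

Treewidth 2.
Bags: B1 = {2, 3, 9}  B2 = {2, 3, 6}  B3 = {3, 6, 7}  B4 = {1, 3, 7}  B5 = {1, 3, 8}  B6 = {3, 5, 8}  B7 = {3, 4, 5}
Tree: B1–B2, B2–B3, B3–B4, B4–B5, B5–B6, B6–B7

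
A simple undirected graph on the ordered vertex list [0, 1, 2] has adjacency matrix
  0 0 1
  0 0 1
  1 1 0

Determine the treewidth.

1

A width-1 tree decomposition is:
Bags: B1 = {1, 2}  B2 = {0, 2}
Tree: B1–B2
Each bag holds 2 vertices, so the decomposition has width 1, which upper-bounds the treewidth. G has an edge, so its treewidth is at least 1. Combining the bounds, tw(G) = 1.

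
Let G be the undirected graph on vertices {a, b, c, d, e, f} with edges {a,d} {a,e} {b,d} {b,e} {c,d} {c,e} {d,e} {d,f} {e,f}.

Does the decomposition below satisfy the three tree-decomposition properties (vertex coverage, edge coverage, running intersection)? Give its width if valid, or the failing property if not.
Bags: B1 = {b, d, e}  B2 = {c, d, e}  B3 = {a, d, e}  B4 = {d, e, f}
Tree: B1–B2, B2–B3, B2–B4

Checking the three conditions: (i) the bags cover all of {a, b, c, d, e, f}; (ii) for each edge, some bag contains both endpoints; (iii) the bags containing any fixed vertex form a subtree. All hold, so the decomposition is valid with width 3 − 1 = 2.

Yes; width 2.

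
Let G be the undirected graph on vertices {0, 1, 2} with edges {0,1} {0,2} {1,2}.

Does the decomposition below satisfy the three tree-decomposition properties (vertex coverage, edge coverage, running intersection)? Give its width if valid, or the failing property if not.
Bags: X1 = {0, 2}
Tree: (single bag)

No — vertex 1 appears in no bag.

A tree decomposition must satisfy three properties: every vertex lies in some bag; for every edge, both endpoints lie together in some bag; and for every vertex, the bags containing it form a connected subtree. Here vertex 1 appears in no bag, so the decomposition is invalid.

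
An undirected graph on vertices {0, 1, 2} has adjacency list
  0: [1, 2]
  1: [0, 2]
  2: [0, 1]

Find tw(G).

2

A width-2 tree decomposition is:
Bags: B1 = {0, 1, 2}
Tree: (single bag)
A single bag containing all 3 vertices is trivially a valid decomposition of width 2. On the other hand G contains the 3-clique {0, 1, 2}. A clique must lie in a single bag of any decomposition, so no decomposition can have width below 2. Combining the bounds, tw(G) = 2.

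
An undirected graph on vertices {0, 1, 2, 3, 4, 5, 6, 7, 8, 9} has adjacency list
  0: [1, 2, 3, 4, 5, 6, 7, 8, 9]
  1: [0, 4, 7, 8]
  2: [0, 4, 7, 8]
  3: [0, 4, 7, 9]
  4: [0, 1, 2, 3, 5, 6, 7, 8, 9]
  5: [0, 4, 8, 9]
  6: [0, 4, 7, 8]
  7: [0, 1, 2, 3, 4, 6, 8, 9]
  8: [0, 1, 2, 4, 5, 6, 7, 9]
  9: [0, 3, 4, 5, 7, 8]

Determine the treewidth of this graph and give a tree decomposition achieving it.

The largest bag has 5 vertices, giving width 4; this decomposition certifies tw(G) ≤ 4. For the lower bound, the 5 vertices {0, 4, 5, 8, 9} are pairwise adjacent, and any tree decomposition puts a clique entirely inside one bag — forcing width ≥ 4. The upper and lower bounds meet at 4, so that is the treewidth.

Treewidth 4.
Bags: B1 = {0, 4, 6, 7, 8}  B2 = {0, 4, 7, 8, 9}  B3 = {0, 4, 5, 8, 9}  B4 = {0, 3, 4, 7, 9}  B5 = {0, 1, 4, 7, 8}  B6 = {0, 2, 4, 7, 8}
Tree: B1–B2, B2–B3, B2–B4, B1–B5, B2–B6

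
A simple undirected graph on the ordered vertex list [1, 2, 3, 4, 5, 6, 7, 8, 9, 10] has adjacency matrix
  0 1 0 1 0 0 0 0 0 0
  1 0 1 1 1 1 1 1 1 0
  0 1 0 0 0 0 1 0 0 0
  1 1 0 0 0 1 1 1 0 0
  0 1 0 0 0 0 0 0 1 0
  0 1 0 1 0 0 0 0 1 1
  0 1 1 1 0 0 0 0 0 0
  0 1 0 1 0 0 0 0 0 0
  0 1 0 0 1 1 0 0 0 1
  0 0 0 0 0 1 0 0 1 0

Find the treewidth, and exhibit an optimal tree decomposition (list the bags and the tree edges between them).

Treewidth 2.
Bags: B1 = {2, 4, 8}  B2 = {1, 2, 4}  B3 = {2, 4, 6}  B4 = {2, 4, 7}  B5 = {2, 3, 7}  B6 = {2, 6, 9}  B7 = {6, 9, 10}  B8 = {2, 5, 9}
Tree: B1–B2, B2–B3, B1–B4, B4–B5, B3–B6, B6–B7, B6–B8

Each bag holds 3 vertices, so the decomposition has width 2, which upper-bounds the treewidth. On the other hand G contains the 3-clique {2, 5, 9}. A clique must lie in a single bag of any decomposition, so no decomposition can have width below 2. Therefore the treewidth is 2.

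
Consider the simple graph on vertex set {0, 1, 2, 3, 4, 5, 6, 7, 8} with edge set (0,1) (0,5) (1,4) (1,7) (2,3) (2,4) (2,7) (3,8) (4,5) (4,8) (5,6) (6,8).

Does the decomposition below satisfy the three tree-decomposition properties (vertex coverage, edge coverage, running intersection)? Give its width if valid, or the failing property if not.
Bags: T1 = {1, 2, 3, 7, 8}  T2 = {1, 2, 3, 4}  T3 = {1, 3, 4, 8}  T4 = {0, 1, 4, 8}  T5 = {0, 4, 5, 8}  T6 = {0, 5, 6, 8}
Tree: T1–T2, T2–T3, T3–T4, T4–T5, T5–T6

A tree decomposition must satisfy three properties: every vertex lies in some bag; for every edge, both endpoints lie together in some bag; and for every vertex, the bags containing it form a connected subtree. Here bags containing vertex 8 are not connected in the tree, so the decomposition is invalid.

No — bags containing vertex 8 are not connected in the tree.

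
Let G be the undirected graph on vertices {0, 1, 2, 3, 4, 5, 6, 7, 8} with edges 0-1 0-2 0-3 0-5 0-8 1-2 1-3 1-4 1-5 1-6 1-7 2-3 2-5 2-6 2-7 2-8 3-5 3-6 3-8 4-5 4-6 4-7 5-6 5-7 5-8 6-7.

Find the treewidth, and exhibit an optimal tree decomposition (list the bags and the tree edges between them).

Treewidth 4.
Bags: B1 = {1, 2, 5, 6, 7}  B2 = {1, 2, 3, 5, 6}  B3 = {0, 1, 2, 3, 5}  B4 = {0, 2, 3, 5, 8}  B5 = {1, 4, 5, 6, 7}
Tree: B1–B2, B2–B3, B3–B4, B1–B5

Every bag has size at most 5, so the width is 5 − 1 = 4 and tw(G) ≤ 4. Conversely, {0, 2, 3, 5, 8} is a clique of size 5, and the vertices of any clique must share a bag in every tree decomposition; so some bag has ≥ 5 vertices and tw(G) ≥ 4. Therefore the treewidth is 4.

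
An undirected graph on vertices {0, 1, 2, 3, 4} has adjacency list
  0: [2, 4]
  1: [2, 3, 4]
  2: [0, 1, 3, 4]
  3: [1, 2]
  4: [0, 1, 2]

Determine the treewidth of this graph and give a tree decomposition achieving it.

Each bag holds 3 vertices, so the decomposition has width 2, which upper-bounds the treewidth. On the other hand G contains the 3-clique {0, 2, 4}. A clique must lie in a single bag of any decomposition, so no decomposition can have width below 2. Combining the bounds, tw(G) = 2.

Treewidth 2.
Bags: B1 = {1, 2, 3}  B2 = {1, 2, 4}  B3 = {0, 2, 4}
Tree: B1–B2, B2–B3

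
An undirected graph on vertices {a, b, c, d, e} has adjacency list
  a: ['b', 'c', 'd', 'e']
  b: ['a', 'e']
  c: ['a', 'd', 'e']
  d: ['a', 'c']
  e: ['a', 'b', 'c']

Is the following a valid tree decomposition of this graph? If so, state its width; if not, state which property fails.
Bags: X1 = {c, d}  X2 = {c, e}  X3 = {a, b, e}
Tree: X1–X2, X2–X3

No — edge (a,d) lies in no bag.

A tree decomposition must satisfy three properties: every vertex lies in some bag; for every edge, both endpoints lie together in some bag; and for every vertex, the bags containing it form a connected subtree. Here edge (a,d) lies in no bag, so the decomposition is invalid.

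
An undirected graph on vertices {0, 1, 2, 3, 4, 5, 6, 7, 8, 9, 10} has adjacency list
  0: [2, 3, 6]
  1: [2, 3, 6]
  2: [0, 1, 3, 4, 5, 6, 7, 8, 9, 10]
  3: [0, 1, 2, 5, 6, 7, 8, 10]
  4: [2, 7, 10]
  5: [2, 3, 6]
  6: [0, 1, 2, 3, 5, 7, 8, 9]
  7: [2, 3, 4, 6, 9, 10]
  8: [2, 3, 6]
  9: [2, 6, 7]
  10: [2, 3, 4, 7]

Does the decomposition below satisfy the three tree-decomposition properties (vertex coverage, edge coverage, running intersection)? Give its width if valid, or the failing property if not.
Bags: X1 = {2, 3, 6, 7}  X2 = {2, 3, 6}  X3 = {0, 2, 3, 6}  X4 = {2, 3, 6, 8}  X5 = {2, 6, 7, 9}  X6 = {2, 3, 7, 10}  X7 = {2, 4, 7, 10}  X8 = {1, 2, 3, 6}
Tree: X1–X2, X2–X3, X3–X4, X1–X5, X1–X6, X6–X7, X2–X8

A tree decomposition must satisfy three properties: every vertex lies in some bag; for every edge, both endpoints lie together in some bag; and for every vertex, the bags containing it form a connected subtree. Here vertex 5 appears in no bag, so the decomposition is invalid.

No — vertex 5 appears in no bag.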